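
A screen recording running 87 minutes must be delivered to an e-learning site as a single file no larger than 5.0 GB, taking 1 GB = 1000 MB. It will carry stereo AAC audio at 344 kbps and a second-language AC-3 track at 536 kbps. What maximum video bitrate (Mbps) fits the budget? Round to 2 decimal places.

6.78 Mbps

Budget: 5.0 GB = 40000.0 Mb.
87 min = 5220 s
Total bitrate budget: 40000.0 Mb / 5220 s = 7.663 Mbps.
Audio total: 344 + 536 = 880 kbps = 0.880 Mbps.
Video: 7.663 − 0.880 = 6.783 Mbps.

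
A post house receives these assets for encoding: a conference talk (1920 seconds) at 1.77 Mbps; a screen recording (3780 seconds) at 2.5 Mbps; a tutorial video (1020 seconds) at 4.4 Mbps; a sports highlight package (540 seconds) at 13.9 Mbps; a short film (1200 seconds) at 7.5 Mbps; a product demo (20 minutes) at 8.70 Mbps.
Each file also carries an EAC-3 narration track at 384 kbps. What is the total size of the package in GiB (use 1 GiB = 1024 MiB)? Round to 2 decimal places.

Audio: 384 kbps = 0.384 Mbps.
conference talk: 2.154 Mbps × 1920 s = 4135.7 Mb
screen recording: 2.884 Mbps × 3780 s = 10901.5 Mb
tutorial video: 4.784 Mbps × 1020 s = 4879.7 Mb
sports highlight package: 14.284 Mbps × 540 s = 7713.4 Mb
short film: 7.884 Mbps × 1200 s = 9460.8 Mb
product demo: 9.084 Mbps × 1200 s = 10900.8 Mb
Total: 47991.8 Mb = 5999.0 MB.
= 5.587 GiB.

5.59 GiB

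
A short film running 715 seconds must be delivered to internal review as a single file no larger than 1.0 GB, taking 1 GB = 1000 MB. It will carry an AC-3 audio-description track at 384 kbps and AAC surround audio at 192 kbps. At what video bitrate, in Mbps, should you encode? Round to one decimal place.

10.6 Mbps

Budget: 1.0 GB = 8000.0 Mb.
Total bitrate budget: 8000.0 Mb / 715 s = 11.189 Mbps.
Audio total: 384 + 192 = 576 kbps = 0.576 Mbps.
Video: 11.189 − 0.576 = 10.613 Mbps.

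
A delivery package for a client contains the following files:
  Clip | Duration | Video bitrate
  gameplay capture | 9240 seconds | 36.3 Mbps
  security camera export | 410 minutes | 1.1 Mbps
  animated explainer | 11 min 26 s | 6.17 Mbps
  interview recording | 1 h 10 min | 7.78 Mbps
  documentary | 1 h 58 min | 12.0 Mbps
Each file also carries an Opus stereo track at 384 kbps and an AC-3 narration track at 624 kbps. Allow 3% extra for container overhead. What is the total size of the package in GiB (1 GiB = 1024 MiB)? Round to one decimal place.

63.6 GiB

Audio total: 384 + 624 = 1008 kbps = 1.008 Mbps.
gameplay capture: 37.308 Mbps × 9240 s × 1.03 = 355067.7 Mb
security camera export: 2.108 Mbps × 24600 s × 1.03 = 53412.5 Mb
animated explainer: 7.178 Mbps × 686 s × 1.03 = 5071.8 Mb
interview recording: 8.788 Mbps × 4200 s × 1.03 = 38016.9 Mb
documentary: 13.008 Mbps × 7080 s × 1.03 = 94859.5 Mb
Total: 546428.5 Mb = 68303.6 MB.
= 63.61 GiB.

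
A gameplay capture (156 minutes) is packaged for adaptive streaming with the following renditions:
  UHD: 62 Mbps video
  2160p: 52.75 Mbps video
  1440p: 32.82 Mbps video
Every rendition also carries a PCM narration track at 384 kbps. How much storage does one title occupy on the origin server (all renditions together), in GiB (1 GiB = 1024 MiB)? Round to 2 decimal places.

156 min = 9360 s
Audio: 384 kbps = 0.384 Mbps.
Sum of rendition bitrates: (62+0.384) + (52.75+0.384) + (32.82+0.384) = 148.722 Mbps.
× 9360 s = 1,392,038 Mb = 174,005 MB = 162.1 GiB.

162.05 GiB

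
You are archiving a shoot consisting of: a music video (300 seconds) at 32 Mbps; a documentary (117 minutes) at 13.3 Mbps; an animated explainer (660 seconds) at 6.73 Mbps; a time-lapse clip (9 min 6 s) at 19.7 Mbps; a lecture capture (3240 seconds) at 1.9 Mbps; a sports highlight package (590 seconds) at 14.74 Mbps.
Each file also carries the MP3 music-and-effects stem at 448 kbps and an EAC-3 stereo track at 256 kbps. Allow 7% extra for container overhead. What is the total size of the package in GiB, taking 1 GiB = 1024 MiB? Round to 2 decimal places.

Audio total: 448 + 256 = 704 kbps = 0.704 Mbps.
music video: 32.704 Mbps × 300 s × 1.07 = 10498.0 Mb
documentary: 14.004 Mbps × 7020 s × 1.07 = 105189.6 Mb
animated explainer: 7.434 Mbps × 660 s × 1.07 = 5249.9 Mb
time-lapse clip: 20.404 Mbps × 546 s × 1.07 = 11920.4 Mb
lecture capture: 2.604 Mbps × 3240 s × 1.07 = 9027.5 Mb
sports highlight package: 15.444 Mbps × 590 s × 1.07 = 9749.8 Mb
Total: 151635.3 Mb = 18954.4 MB.
= 17.65 GiB.

17.65 GiB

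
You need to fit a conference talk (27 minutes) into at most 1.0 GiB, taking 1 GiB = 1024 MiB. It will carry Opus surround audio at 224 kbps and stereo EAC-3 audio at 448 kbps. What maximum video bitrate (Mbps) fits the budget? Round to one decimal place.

4.6 Mbps

Budget: 1.0 GiB = 8589.9 Mb.
27 min = 1620 s
Total bitrate budget: 8589.9 Mb / 1620 s = 5.302 Mbps.
Audio total: 224 + 448 = 672 kbps = 0.672 Mbps.
Video: 5.302 − 0.672 = 4.630 Mbps.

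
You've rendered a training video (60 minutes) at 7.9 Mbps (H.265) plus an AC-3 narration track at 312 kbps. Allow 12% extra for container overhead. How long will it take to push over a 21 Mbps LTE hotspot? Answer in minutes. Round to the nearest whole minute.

26 minutes

60 min = 3600 s
Audio: 312 kbps = 0.312 Mbps.
Total bitrate: 8.212 Mbps.
File: 8.212 Mbps × 3600 s = 29563.2 Mb.
With 12% container overhead: ×1.12. → 33110.8 Mb.
At 21 Mbps: 33110.8 / 21 = 1576.7 s ≈ 26.3 minutes.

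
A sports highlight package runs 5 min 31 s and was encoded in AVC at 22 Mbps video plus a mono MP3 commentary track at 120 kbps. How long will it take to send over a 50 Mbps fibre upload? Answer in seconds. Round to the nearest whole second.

5 min 31 s = 331 s
Audio: 120 kbps = 0.120 Mbps.
Total bitrate: 22.120 Mbps.
File: 22.120 Mbps × 331 s = 7321.7 Mb.
At 50 Mbps: 7321.7 / 50 = 146.4 s ≈ 146 seconds.

146 seconds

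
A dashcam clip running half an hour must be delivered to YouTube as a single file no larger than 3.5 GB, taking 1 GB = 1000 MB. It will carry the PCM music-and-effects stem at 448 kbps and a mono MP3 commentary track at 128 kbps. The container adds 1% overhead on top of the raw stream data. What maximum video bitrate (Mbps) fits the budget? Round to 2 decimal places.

14.83 Mbps

Budget: 3.5 GB = 28000.0 Mb.
Stream payload after overhead: 28000.0 / 1.01 = 27722.8 Mb.
30 min = 1800 s
Total bitrate budget: 27722.8 Mb / 1800 s = 15.402 Mbps.
Audio total: 448 + 128 = 576 kbps = 0.576 Mbps.
Video: 15.402 − 0.576 = 14.826 Mbps.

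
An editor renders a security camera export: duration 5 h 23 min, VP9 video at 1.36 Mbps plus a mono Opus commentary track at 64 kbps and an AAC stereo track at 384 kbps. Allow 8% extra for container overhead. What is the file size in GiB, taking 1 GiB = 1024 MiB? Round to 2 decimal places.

5 h 23 min = 323 min = 19380 s
Audio total: 64 + 384 = 448 kbps = 0.448 Mbps.
Total bitrate: 1.36 + 0.448 = 1.808 Mbps.
Stream data: 1.808 Mbps × 19380 s = 35039.0 Mb.
With 8% container overhead: ×1.08.
37,842 Mb = 4,730,270,400 bytes ÷ 1,073,741,824 = 4.405 GiB.

4.41 GiB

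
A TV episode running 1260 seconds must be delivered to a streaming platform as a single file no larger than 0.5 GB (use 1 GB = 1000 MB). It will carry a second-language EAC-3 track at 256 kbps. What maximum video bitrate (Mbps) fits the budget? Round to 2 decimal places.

Budget: 0.5 GB = 4000.0 Mb.
Total bitrate budget: 4000.0 Mb / 1260 s = 3.175 Mbps.
Audio: 256 kbps = 0.256 Mbps.
Video: 3.175 − 0.256 = 2.919 Mbps.

2.92 Mbps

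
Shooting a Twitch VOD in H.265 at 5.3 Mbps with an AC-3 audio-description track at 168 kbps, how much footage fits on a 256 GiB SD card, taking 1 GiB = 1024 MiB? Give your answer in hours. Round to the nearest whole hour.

Audio: 168 kbps = 0.168 Mbps.
Total bitrate: 5.3 + 0.168 = 5.468 Mbps.
Capacity: 256 GiB = 2,199,023 Mb.
Recording time: 2,199,023 / 5.468 = 402,162 s ≈ 112 hours.

112 hours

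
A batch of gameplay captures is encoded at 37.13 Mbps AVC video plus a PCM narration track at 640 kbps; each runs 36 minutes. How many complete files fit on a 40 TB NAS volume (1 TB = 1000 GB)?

36 min = 2160 s
Audio: 640 kbps = 0.640 Mbps.
Total bitrate: 37.770 Mbps.
Per item: 37.770 Mbps × 2160 s = 81,583 Mb = 10,198 MB.
Capacity: 40 TB = 320,000,000 Mb; 3922.38 items → 3922 complete.

3922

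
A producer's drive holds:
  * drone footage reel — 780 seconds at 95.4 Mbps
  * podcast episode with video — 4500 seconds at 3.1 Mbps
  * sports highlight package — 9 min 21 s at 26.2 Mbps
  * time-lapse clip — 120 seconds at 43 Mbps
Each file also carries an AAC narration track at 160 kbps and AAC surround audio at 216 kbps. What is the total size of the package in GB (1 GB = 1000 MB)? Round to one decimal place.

Audio total: 160 + 216 = 376 kbps = 0.376 Mbps.
drone footage reel: 95.776 Mbps × 780 s = 74705.3 Mb
podcast episode with video: 3.476 Mbps × 4500 s = 15642.0 Mb
sports highlight package: 26.576 Mbps × 561 s = 14909.1 Mb
time-lapse clip: 43.376 Mbps × 120 s = 5205.1 Mb
Total: 110461.5 Mb = 13807.7 MB.
= 13.81 GB.

13.8 GB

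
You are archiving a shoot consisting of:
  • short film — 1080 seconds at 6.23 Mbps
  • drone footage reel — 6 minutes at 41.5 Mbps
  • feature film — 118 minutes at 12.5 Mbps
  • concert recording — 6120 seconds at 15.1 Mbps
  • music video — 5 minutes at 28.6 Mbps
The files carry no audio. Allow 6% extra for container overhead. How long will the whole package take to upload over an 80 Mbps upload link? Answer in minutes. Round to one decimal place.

short film: 6.230 Mbps × 1080 s × 1.06 = 7132.1 Mb
drone footage reel: 41.500 Mbps × 360 s × 1.06 = 15836.4 Mb
feature film: 12.500 Mbps × 7080 s × 1.06 = 93810.0 Mb
concert recording: 15.100 Mbps × 6120 s × 1.06 = 97956.7 Mb
music video: 28.600 Mbps × 300 s × 1.06 = 9094.8 Mb
Total: 223830.0 Mb = 27978.8 MB.
At 80 Mbps: 223830.0 / 80 = 2798 s ≈ 46.6 minutes.

46.6 minutes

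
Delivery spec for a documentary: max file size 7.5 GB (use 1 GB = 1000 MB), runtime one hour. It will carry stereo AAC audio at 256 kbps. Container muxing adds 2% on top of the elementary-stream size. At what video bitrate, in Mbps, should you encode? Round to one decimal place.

Budget: 7.5 GB = 60000.0 Mb.
Stream payload after overhead: 60000.0 / 1.02 = 58823.5 Mb.
1 h = 3600 s
Total bitrate budget: 58823.5 Mb / 3600 s = 16.340 Mbps.
Audio: 256 kbps = 0.256 Mbps.
Video: 16.340 − 0.256 = 16.084 Mbps.

16.1 Mbps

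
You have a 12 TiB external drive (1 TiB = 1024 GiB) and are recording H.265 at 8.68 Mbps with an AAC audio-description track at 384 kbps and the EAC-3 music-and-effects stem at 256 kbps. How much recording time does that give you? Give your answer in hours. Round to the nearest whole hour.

Audio total: 384 + 256 = 640 kbps = 0.640 Mbps.
Total bitrate: 8.68 + 0.640 = 9.320 Mbps.
Capacity: 12 TiB = 105,553,116 Mb.
Recording time: 105,553,116 / 9.320 = 11,325,442 s ≈ 3,146 hours.

3146 hours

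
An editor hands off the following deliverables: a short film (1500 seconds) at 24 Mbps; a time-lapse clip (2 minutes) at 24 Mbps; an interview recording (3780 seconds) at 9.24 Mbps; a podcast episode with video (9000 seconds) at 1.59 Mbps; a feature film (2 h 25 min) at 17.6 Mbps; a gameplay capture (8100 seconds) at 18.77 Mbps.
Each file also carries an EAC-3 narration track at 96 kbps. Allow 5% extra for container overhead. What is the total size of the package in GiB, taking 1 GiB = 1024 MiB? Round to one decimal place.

48.4 GiB

Audio: 96 kbps = 0.096 Mbps.
short film: 24.096 Mbps × 1500 s × 1.05 = 37951.2 Mb
time-lapse clip: 24.096 Mbps × 120 s × 1.05 = 3036.1 Mb
interview recording: 9.336 Mbps × 3780 s × 1.05 = 37054.6 Mb
podcast episode with video: 1.686 Mbps × 9000 s × 1.05 = 15932.7 Mb
feature film: 17.696 Mbps × 8700 s × 1.05 = 161653.0 Mb
gameplay capture: 18.866 Mbps × 8100 s × 1.05 = 160455.3 Mb
Total: 416082.9 Mb = 52010.4 MB.
= 48.44 GiB.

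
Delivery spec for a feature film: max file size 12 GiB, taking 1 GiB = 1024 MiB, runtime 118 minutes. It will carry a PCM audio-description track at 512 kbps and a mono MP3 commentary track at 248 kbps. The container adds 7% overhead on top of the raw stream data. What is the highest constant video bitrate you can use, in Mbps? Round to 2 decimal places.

12.85 Mbps

Budget: 12 GiB = 103079.2 Mb.
Stream payload after overhead: 103079.2 / 1.07 = 96335.7 Mb.
118 min = 7080 s
Total bitrate budget: 96335.7 Mb / 7080 s = 13.607 Mbps.
Audio total: 512 + 248 = 760 kbps = 0.760 Mbps.
Video: 13.607 − 0.760 = 12.847 Mbps.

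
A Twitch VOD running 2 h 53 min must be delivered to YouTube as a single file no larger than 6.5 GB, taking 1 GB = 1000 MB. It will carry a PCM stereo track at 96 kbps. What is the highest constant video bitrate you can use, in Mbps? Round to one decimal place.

Budget: 6.5 GB = 52000.0 Mb.
2 h 53 min = 173 min = 10380 s
Total bitrate budget: 52000.0 Mb / 10380 s = 5.010 Mbps.
Audio: 96 kbps = 0.096 Mbps.
Video: 5.010 − 0.096 = 4.914 Mbps.

4.9 Mbps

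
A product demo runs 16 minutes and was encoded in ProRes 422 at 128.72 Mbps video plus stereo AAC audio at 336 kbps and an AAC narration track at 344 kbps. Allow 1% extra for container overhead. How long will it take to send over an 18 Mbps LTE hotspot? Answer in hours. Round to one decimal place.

16 min = 960 s
Audio total: 336 + 344 = 680 kbps = 0.680 Mbps.
Total bitrate: 129.400 Mbps.
File: 129.400 Mbps × 960 s = 124224.0 Mb.
With 1% container overhead: ×1.01. → 125466.2 Mb.
At 18 Mbps: 125466.2 / 18 = 6970.3 s ≈ 1.94 hours.

1.9 hours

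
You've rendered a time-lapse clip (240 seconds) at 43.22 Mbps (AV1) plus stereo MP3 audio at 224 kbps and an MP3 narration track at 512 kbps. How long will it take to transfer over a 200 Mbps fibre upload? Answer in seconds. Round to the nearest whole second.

Audio total: 224 + 512 = 736 kbps = 0.736 Mbps.
Total bitrate: 43.956 Mbps.
File: 43.956 Mbps × 240 s = 10549.4 Mb.
At 200 Mbps: 10549.4 / 200 = 52.7 s ≈ 52.7 seconds.

53 seconds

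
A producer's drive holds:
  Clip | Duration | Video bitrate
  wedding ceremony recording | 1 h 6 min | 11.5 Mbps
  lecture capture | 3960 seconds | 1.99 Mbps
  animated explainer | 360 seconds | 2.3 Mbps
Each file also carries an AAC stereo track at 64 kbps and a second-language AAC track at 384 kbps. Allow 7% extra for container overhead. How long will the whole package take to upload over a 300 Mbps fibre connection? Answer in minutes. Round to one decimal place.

3.4 minutes

Audio total: 64 + 384 = 448 kbps = 0.448 Mbps.
wedding ceremony recording: 11.948 Mbps × 3960 s × 1.07 = 50626.1 Mb
lecture capture: 2.438 Mbps × 3960 s × 1.07 = 10330.3 Mb
animated explainer: 2.748 Mbps × 360 s × 1.07 = 1058.5 Mb
Total: 62014.9 Mb = 7751.9 MB.
At 300 Mbps: 62014.9 / 300 = 207 s ≈ 3.45 minutes.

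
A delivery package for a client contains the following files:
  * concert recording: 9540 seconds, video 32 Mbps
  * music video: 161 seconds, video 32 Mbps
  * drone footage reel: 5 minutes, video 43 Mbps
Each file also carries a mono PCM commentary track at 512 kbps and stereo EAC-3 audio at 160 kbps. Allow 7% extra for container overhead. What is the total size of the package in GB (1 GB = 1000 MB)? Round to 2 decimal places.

44.14 GB

Audio total: 512 + 160 = 672 kbps = 0.672 Mbps.
concert recording: 32.672 Mbps × 9540 s × 1.07 = 333509.2 Mb
music video: 32.672 Mbps × 161 s × 1.07 = 5628.4 Mb
drone footage reel: 43.672 Mbps × 300 s × 1.07 = 14018.7 Mb
Total: 353156.4 Mb = 44144.5 MB.
= 44.14 GB.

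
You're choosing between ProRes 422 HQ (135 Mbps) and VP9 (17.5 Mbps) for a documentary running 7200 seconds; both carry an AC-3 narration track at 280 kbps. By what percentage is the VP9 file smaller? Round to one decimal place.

86.9%

Audio: 280 kbps = 0.280 Mbps.
ProRes 422 HQ: 135.280 Mbps × 7200 s = 974016.0 Mb = 121.752 GB.
VP9: 17.780 Mbps × 7200 s = 128016.0 Mb = 16.002 GB.
Reduction: (1 − 16.002/121.752) × 100 = 86.86%.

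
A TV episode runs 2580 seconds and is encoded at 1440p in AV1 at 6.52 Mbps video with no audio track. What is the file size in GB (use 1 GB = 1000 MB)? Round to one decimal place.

Total bitrate: 6.52 Mbps.
Stream data: 6.520 Mbps × 2580 s = 16821.6 Mb.
16,822 Mb ÷ 8 = 2,103 MB → 2.103 GB.

2.1 GB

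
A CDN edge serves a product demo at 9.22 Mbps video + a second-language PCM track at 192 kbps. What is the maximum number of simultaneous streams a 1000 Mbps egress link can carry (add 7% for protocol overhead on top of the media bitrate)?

Audio: 192 kbps = 0.192 Mbps.
Per-viewer media rate: 9.412 Mbps.
On the wire with 7% overhead: 10.071 Mbps.
1000 Mbps = 1,000 Mbps; 1,000 / 10.071 = 99.30 → 99 viewers.

99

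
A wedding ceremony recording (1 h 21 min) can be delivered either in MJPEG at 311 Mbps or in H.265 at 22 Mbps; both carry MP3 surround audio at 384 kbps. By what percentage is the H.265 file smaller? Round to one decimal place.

1 h 21 min = 81 min = 4860 s
Audio: 384 kbps = 0.384 Mbps.
MJPEG: 311.384 Mbps × 4860 s = 1513326.2 Mb = 176.174 GiB.
H.265: 22.384 Mbps × 4860 s = 108786.2 Mb = 12.664 GiB.
Reduction: (1 − 12.664/176.174) × 100 = 92.81%.

92.8%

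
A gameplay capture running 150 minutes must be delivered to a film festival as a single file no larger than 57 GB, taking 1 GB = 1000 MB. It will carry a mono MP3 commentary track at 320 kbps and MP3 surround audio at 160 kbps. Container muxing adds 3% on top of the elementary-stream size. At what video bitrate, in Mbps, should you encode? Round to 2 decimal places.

48.71 Mbps

Budget: 57 GB = 456000.0 Mb.
Stream payload after overhead: 456000.0 / 1.03 = 442718.4 Mb.
150 min = 9000 s
Total bitrate budget: 442718.4 Mb / 9000 s = 49.191 Mbps.
Audio total: 320 + 160 = 480 kbps = 0.480 Mbps.
Video: 49.191 − 0.480 = 48.711 Mbps.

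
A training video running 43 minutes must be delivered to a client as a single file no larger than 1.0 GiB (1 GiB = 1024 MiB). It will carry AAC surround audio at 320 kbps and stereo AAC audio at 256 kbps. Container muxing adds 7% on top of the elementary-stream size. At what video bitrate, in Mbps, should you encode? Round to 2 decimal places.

Budget: 1.0 GiB = 8589.9 Mb.
Stream payload after overhead: 8589.9 / 1.07 = 8028.0 Mb.
43 min = 2580 s
Total bitrate budget: 8028.0 Mb / 2580 s = 3.112 Mbps.
Audio total: 320 + 256 = 576 kbps = 0.576 Mbps.
Video: 3.112 − 0.576 = 2.536 Mbps.

2.54 Mbps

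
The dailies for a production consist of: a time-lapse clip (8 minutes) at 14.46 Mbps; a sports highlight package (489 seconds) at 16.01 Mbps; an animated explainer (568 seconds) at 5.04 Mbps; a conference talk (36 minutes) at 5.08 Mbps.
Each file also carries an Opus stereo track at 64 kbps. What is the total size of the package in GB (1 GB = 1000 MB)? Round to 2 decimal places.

3.61 GB

Audio: 64 kbps = 0.064 Mbps.
time-lapse clip: 14.524 Mbps × 480 s = 6971.5 Mb
sports highlight package: 16.074 Mbps × 489 s = 7860.2 Mb
animated explainer: 5.104 Mbps × 568 s = 2899.1 Mb
conference talk: 5.144 Mbps × 2160 s = 11111.0 Mb
Total: 28841.8 Mb = 3605.2 MB.
= 3.605 GB.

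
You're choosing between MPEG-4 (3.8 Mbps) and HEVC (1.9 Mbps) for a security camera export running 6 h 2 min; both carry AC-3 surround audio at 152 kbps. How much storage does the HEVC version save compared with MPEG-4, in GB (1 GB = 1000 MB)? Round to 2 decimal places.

5.16 GB

6 h 2 min = 362 min = 21720 s
Audio: 152 kbps = 0.152 Mbps.
MPEG-4: 3.952 Mbps × 21720 s = 85837.4 Mb = 10.730 GB.
HEVC: 2.052 Mbps × 21720 s = 44569.4 Mb = 5.571 GB.
Saving: 10.730 − 5.571 = 5.159 GB.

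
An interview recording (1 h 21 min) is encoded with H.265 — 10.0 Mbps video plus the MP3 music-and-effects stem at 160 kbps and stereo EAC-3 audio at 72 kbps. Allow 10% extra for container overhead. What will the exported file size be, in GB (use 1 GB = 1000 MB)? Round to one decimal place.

1 h 21 min = 81 min = 4860 s
Audio total: 160 + 72 = 232 kbps = 0.232 Mbps.
Total bitrate: 10.0 + 0.232 = 10.232 Mbps.
Stream data: 10.232 Mbps × 4860 s = 49727.5 Mb.
With 10% container overhead: ×1.10.
54,700 Mb ÷ 8 = 6,838 MB → 6.838 GB.

6.8 GB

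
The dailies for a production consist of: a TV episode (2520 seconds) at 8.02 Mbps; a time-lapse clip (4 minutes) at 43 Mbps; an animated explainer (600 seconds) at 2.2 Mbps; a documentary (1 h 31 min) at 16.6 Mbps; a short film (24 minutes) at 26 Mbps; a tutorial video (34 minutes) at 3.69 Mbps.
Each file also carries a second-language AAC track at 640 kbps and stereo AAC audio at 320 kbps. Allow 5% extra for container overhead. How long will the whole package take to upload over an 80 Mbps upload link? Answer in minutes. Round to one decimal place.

Audio total: 640 + 320 = 960 kbps = 0.960 Mbps.
TV episode: 8.980 Mbps × 2520 s × 1.05 = 23761.1 Mb
time-lapse clip: 43.960 Mbps × 240 s × 1.05 = 11077.9 Mb
animated explainer: 3.160 Mbps × 600 s × 1.05 = 1990.8 Mb
documentary: 17.560 Mbps × 5460 s × 1.05 = 100671.5 Mb
short film: 26.960 Mbps × 1440 s × 1.05 = 40763.5 Mb
tutorial video: 4.650 Mbps × 2040 s × 1.05 = 9960.3 Mb
Total: 188225.1 Mb = 23528.1 MB.
At 80 Mbps: 188225.1 / 80 = 2353 s ≈ 39.2 minutes.

39.2 minutes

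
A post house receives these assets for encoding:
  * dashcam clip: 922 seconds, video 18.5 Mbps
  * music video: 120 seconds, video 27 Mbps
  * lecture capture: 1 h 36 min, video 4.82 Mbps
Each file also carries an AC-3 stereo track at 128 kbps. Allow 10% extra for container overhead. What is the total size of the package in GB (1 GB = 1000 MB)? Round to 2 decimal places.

6.73 GB

Audio: 128 kbps = 0.128 Mbps.
dashcam clip: 18.628 Mbps × 922 s × 1.10 = 18892.5 Mb
music video: 27.128 Mbps × 120 s × 1.10 = 3580.9 Mb
lecture capture: 4.948 Mbps × 5760 s × 1.10 = 31350.5 Mb
Total: 53823.9 Mb = 6728.0 MB.
= 6.728 GB.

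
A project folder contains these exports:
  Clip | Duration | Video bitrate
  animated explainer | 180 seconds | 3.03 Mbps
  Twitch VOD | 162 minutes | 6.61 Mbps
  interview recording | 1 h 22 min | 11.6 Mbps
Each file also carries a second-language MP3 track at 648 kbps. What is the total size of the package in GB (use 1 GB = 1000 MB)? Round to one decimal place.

Audio: 648 kbps = 0.648 Mbps.
animated explainer: 3.678 Mbps × 180 s = 662.0 Mb
Twitch VOD: 7.258 Mbps × 9720 s = 70547.8 Mb
interview recording: 12.248 Mbps × 4920 s = 60260.2 Mb
Total: 131470.0 Mb = 16433.7 MB.
= 16.43 GB.

16.4 GB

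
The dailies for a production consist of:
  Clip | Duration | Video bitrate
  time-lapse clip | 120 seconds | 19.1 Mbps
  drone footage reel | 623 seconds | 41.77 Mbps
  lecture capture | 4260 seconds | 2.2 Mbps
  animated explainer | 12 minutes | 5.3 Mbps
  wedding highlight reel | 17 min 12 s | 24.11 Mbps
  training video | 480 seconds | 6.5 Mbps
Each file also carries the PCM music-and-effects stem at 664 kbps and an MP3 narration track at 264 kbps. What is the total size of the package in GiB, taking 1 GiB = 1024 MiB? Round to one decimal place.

8.9 GiB

Audio total: 664 + 264 = 928 kbps = 0.928 Mbps.
time-lapse clip: 20.028 Mbps × 120 s = 2403.4 Mb
drone footage reel: 42.698 Mbps × 623 s = 26600.9 Mb
lecture capture: 3.128 Mbps × 4260 s = 13325.3 Mb
animated explainer: 6.228 Mbps × 720 s = 4484.2 Mb
wedding highlight reel: 25.038 Mbps × 1032 s = 25839.2 Mb
training video: 7.428 Mbps × 480 s = 3565.4 Mb
Total: 76218.3 Mb = 9527.3 MB.
= 8.873 GiB.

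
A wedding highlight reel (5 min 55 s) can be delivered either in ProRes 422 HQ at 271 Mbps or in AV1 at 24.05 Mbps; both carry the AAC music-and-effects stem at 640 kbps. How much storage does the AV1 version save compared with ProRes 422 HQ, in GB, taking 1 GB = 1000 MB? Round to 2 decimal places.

5 min 55 s = 355 s
Audio: 640 kbps = 0.640 Mbps.
ProRes 422 HQ: 271.640 Mbps × 355 s = 96432.2 Mb = 12.054 GB.
AV1: 24.690 Mbps × 355 s = 8765.0 Mb = 1.096 GB.
Saving: 12.054 − 1.096 = 10.958 GB.

10.96 GB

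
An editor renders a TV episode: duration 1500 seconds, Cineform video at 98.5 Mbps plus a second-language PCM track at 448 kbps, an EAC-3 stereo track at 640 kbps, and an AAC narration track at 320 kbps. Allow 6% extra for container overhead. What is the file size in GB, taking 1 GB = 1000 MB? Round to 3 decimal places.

19.857 GB

Audio total: 448 + 640 + 320 = 1408 kbps = 1.408 Mbps.
Total bitrate: 98.5 + 1.408 = 99.908 Mbps.
Stream data: 99.908 Mbps × 1500 s = 149862.0 Mb.
With 6% container overhead: ×1.06.
158,854 Mb ÷ 8 = 19,857 MB → 19.86 GB.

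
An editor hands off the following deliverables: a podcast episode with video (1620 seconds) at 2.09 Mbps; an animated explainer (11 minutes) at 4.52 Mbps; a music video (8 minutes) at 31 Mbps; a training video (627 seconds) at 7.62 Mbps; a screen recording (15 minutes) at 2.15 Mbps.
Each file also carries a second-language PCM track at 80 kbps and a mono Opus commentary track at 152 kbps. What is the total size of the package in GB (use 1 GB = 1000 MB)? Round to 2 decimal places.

3.62 GB

Audio total: 80 + 152 = 232 kbps = 0.232 Mbps.
podcast episode with video: 2.322 Mbps × 1620 s = 3761.6 Mb
animated explainer: 4.752 Mbps × 660 s = 3136.3 Mb
music video: 31.232 Mbps × 480 s = 14991.4 Mb
training video: 7.852 Mbps × 627 s = 4923.2 Mb
screen recording: 2.382 Mbps × 900 s = 2143.8 Mb
Total: 28956.3 Mb = 3619.5 MB.
= 3.620 GB.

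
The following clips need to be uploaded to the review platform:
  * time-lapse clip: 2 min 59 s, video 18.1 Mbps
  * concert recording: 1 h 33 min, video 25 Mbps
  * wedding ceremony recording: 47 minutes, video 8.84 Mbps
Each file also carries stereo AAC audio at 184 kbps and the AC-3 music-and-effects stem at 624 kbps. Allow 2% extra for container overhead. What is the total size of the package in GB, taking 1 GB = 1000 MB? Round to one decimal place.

22.3 GB

Audio total: 184 + 624 = 808 kbps = 0.808 Mbps.
time-lapse clip: 18.908 Mbps × 179 s × 1.02 = 3452.2 Mb
concert recording: 25.808 Mbps × 5580 s × 1.02 = 146888.8 Mb
wedding ceremony recording: 9.648 Mbps × 2820 s × 1.02 = 27751.5 Mb
Total: 178092.5 Mb = 22261.6 MB.
= 22.26 GB.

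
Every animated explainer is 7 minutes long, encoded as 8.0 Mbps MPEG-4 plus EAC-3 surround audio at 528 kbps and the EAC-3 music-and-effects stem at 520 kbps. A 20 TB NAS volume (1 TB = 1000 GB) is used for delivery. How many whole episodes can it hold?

42103

7 min = 420 s
Audio total: 528 + 520 = 1048 kbps = 1.048 Mbps.
Total bitrate: 9.048 Mbps.
Per item: 9.048 Mbps × 420 s = 3,800 Mb = 475.0 MB.
Capacity: 20 TB = 160,000,000 Mb; 42103.49 items → 42103 complete.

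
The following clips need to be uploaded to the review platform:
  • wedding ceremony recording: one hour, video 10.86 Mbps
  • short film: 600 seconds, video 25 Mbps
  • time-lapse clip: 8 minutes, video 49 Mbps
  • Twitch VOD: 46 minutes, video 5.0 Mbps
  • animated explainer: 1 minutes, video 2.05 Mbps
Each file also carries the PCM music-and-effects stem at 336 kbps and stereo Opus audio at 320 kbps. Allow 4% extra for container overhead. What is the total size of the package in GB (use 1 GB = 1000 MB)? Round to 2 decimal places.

12.54 GB

Audio total: 336 + 320 = 656 kbps = 0.656 Mbps.
wedding ceremony recording: 11.516 Mbps × 3600 s × 1.04 = 43115.9 Mb
short film: 25.656 Mbps × 600 s × 1.04 = 16009.3 Mb
time-lapse clip: 49.656 Mbps × 480 s × 1.04 = 24788.3 Mb
Twitch VOD: 5.656 Mbps × 2760 s × 1.04 = 16235.0 Mb
animated explainer: 2.706 Mbps × 60 s × 1.04 = 168.9 Mb
Total: 100317.4 Mb = 12539.7 MB.
= 12.54 GB.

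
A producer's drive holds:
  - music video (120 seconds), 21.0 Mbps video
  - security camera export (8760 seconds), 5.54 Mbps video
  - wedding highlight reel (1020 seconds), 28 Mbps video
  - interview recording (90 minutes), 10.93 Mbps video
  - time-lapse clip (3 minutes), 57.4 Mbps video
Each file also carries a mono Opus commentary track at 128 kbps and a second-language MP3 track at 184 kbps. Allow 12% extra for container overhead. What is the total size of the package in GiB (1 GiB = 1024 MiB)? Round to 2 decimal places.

Audio total: 128 + 184 = 312 kbps = 0.312 Mbps.
music video: 21.312 Mbps × 120 s × 1.12 = 2864.3 Mb
security camera export: 5.852 Mbps × 8760 s × 1.12 = 57415.1 Mb
wedding highlight reel: 28.312 Mbps × 1020 s × 1.12 = 32343.6 Mb
interview recording: 11.242 Mbps × 5400 s × 1.12 = 67991.6 Mb
time-lapse clip: 57.712 Mbps × 180 s × 1.12 = 11634.7 Mb
Total: 172249.5 Mb = 21531.2 MB.
= 20.05 GiB.

20.05 GiB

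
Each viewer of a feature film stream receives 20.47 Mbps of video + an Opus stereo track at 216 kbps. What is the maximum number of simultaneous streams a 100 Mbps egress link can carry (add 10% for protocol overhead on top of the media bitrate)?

4

Audio: 216 kbps = 0.216 Mbps.
Per-viewer media rate: 20.686 Mbps.
On the wire with 10% overhead: 22.755 Mbps.
100 Mbps = 100.0 Mbps; 100.0 / 22.755 = 4.39 → 4 viewers.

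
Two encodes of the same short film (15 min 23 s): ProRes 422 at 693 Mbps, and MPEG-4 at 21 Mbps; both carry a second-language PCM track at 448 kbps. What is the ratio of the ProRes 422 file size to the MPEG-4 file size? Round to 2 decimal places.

32.33

15 min 23 s = 923 s
Audio: 448 kbps = 0.448 Mbps.
ProRes 422: 693.448 Mbps × 923 s = 640052.5 Mb = 74.512 GiB.
MPEG-4: 21.448 Mbps × 923 s = 19796.5 Mb = 2.305 GiB.
Ratio: 74.512 / 2.305 = 32.332.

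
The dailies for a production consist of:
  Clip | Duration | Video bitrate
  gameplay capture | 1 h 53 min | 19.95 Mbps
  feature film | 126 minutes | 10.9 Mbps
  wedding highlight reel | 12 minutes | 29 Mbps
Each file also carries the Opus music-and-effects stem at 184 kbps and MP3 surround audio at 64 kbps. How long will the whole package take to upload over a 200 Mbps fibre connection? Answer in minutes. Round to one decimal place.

20.2 minutes

Audio total: 184 + 64 = 248 kbps = 0.248 Mbps.
gameplay capture: 20.198 Mbps × 6780 s = 136942.4 Mb
feature film: 11.148 Mbps × 7560 s = 84278.9 Mb
wedding highlight reel: 29.248 Mbps × 720 s = 21058.6 Mb
Total: 242279.9 Mb = 30285.0 MB.
At 200 Mbps: 242279.9 / 200 = 1211 s ≈ 20.2 minutes.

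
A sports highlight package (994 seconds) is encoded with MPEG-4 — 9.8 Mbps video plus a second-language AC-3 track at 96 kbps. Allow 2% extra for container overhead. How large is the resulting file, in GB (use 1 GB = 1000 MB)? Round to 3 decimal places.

1.254 GB

Audio: 96 kbps = 0.096 Mbps.
Total bitrate: 9.8 + 0.096 = 9.896 Mbps.
Stream data: 9.896 Mbps × 994 s = 9836.6 Mb.
With 2% container overhead: ×1.02.
10,033 Mb ÷ 8 = 1,254 MB → 1.254 GB.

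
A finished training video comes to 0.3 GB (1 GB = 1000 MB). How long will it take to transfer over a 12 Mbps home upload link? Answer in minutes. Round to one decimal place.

3.3 minutes

File: 0.3 GB = 2400.0 Mb.
At 12 Mbps: 2400.0 / 12 = 200.0 s ≈ 3.33 minutes.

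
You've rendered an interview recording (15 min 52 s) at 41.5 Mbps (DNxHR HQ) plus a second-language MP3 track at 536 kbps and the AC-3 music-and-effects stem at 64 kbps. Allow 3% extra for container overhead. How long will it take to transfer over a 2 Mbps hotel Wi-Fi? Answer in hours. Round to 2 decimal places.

5.73 hours

15 min 52 s = 952 s
Audio total: 536 + 64 = 600 kbps = 0.600 Mbps.
Total bitrate: 42.100 Mbps.
File: 42.100 Mbps × 952 s = 40079.2 Mb.
With 3% container overhead: ×1.03. → 41281.6 Mb.
At 2 Mbps: 41281.6 / 2 = 20640.8 s ≈ 5.73 hours.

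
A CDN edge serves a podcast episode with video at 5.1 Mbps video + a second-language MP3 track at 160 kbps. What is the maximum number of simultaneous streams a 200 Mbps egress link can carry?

Audio: 160 kbps = 0.160 Mbps.
Per-viewer media rate: 5.260 Mbps.
200 Mbps = 200.0 Mbps; 200.0 / 5.260 = 38.02 → 38 viewers.

38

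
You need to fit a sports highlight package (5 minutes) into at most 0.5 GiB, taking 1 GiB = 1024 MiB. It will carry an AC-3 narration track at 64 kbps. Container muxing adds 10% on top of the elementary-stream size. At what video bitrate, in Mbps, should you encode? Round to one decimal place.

13.0 Mbps

Budget: 0.5 GiB = 4295.0 Mb.
Stream payload after overhead: 4295.0 / 1.10 = 3904.5 Mb.
5 min = 300 s
Total bitrate budget: 3904.5 Mb / 300 s = 13.015 Mbps.
Audio: 64 kbps = 0.064 Mbps.
Video: 13.015 − 0.064 = 12.951 Mbps.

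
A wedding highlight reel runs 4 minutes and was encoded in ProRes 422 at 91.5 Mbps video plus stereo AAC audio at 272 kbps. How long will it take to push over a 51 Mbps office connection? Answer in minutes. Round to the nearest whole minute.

4 min = 240 s
Audio: 272 kbps = 0.272 Mbps.
Total bitrate: 91.772 Mbps.
File: 91.772 Mbps × 240 s = 22025.3 Mb.
At 51 Mbps: 22025.3 / 51 = 431.9 s ≈ 7.2 minutes.

7 minutes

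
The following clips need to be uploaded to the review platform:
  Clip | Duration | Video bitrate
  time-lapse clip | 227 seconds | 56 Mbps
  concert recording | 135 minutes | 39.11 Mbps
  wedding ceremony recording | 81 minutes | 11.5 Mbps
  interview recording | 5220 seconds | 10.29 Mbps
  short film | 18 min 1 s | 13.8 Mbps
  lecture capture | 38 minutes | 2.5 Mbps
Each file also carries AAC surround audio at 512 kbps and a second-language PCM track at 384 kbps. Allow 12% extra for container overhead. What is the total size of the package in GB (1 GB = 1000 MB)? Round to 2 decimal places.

67.09 GB

Audio total: 512 + 384 = 896 kbps = 0.896 Mbps.
time-lapse clip: 56.896 Mbps × 227 s × 1.12 = 14465.2 Mb
concert recording: 40.006 Mbps × 8100 s × 1.12 = 362934.4 Mb
wedding ceremony recording: 12.396 Mbps × 4860 s × 1.12 = 67473.9 Mb
interview recording: 11.186 Mbps × 5220 s × 1.12 = 65397.8 Mb
short film: 14.696 Mbps × 1081 s × 1.12 = 17792.7 Mb
lecture capture: 3.396 Mbps × 2280 s × 1.12 = 8672.0 Mb
Total: 536736.2 Mb = 67092.0 MB.
= 67.09 GB.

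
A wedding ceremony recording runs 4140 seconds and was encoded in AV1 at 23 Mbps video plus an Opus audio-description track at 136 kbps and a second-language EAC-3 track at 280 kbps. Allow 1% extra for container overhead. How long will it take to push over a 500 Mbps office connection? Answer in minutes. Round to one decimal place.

3.3 minutes

Audio total: 136 + 280 = 416 kbps = 0.416 Mbps.
Total bitrate: 23.416 Mbps.
File: 23.416 Mbps × 4140 s = 96942.2 Mb.
With 1% container overhead: ×1.01. → 97911.7 Mb.
At 500 Mbps: 97911.7 / 500 = 195.8 s ≈ 3.26 minutes.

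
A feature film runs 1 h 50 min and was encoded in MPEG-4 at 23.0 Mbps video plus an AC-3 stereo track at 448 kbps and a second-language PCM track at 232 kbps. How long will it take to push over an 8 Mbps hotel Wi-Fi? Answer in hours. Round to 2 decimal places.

5.43 hours

1 h 50 min = 110 min = 6600 s
Audio total: 448 + 232 = 680 kbps = 0.680 Mbps.
Total bitrate: 23.680 Mbps.
File: 23.680 Mbps × 6600 s = 156288.0 Mb.
At 8 Mbps: 156288.0 / 8 = 19536.0 s ≈ 5.43 hours.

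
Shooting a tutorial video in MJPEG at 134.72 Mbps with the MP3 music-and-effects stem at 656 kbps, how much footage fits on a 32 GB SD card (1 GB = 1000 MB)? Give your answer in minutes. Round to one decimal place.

Audio: 656 kbps = 0.656 Mbps.
Total bitrate: 134.72 + 0.656 = 135.376 Mbps.
Capacity: 32 GB = 256,000 Mb.
Recording time: 256,000 / 135.376 = 1,891 s ≈ 31.5 minutes.

31.5 minutes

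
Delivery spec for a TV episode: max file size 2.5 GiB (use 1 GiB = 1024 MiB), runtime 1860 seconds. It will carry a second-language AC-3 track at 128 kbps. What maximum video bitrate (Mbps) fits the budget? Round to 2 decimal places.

11.42 Mbps

Budget: 2.5 GiB = 21474.8 Mb.
Total bitrate budget: 21474.8 Mb / 1860 s = 11.546 Mbps.
Audio: 128 kbps = 0.128 Mbps.
Video: 11.546 − 0.128 = 11.418 Mbps.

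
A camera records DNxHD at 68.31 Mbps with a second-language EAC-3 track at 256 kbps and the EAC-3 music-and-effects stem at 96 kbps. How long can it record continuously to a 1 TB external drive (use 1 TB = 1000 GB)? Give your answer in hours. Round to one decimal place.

Audio total: 256 + 96 = 352 kbps = 0.352 Mbps.
Total bitrate: 68.31 + 0.352 = 68.662 Mbps.
Capacity: 1 TB = 8,000,000 Mb.
Recording time: 8,000,000 / 68.662 = 116,513 s ≈ 32.4 hours.

32.4 hours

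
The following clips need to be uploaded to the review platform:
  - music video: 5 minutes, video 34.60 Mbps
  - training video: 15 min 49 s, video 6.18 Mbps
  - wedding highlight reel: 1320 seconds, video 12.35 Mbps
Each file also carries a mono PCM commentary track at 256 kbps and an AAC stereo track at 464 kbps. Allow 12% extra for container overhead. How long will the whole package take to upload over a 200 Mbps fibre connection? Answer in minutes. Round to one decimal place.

3.2 minutes

Audio total: 256 + 464 = 720 kbps = 0.720 Mbps.
music video: 35.320 Mbps × 300 s × 1.12 = 11867.5 Mb
training video: 6.900 Mbps × 949 s × 1.12 = 7333.9 Mb
wedding highlight reel: 13.070 Mbps × 1320 s × 1.12 = 19322.7 Mb
Total: 38524.1 Mb = 4815.5 MB.
At 200 Mbps: 38524.1 / 200 = 193 s ≈ 3.21 minutes.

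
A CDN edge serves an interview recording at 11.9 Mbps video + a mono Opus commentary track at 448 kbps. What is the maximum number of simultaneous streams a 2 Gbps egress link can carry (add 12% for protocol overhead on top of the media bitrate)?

Audio: 448 kbps = 0.448 Mbps.
Per-viewer media rate: 12.348 Mbps.
On the wire with 12% overhead: 13.830 Mbps.
2 Gbps = 2,000 Mbps; 2,000 / 13.830 = 144.62 → 144 viewers.

144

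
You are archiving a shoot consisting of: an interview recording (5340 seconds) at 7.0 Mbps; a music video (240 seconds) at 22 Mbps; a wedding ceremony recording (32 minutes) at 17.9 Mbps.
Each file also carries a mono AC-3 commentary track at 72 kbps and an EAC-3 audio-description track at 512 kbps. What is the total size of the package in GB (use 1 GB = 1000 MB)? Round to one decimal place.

10.2 GB

Audio total: 72 + 512 = 584 kbps = 0.584 Mbps.
interview recording: 7.584 Mbps × 5340 s = 40498.6 Mb
music video: 22.584 Mbps × 240 s = 5420.2 Mb
wedding ceremony recording: 18.484 Mbps × 1920 s = 35489.3 Mb
Total: 81408.0 Mb = 10176.0 MB.
= 10.18 GB.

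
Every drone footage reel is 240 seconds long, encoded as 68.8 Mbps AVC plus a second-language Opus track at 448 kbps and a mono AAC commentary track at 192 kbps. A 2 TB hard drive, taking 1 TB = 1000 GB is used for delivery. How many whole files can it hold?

Audio total: 448 + 192 = 640 kbps = 0.640 Mbps.
Total bitrate: 69.440 Mbps.
Per item: 69.440 Mbps × 240 s = 16,666 Mb = 2,083 MB.
Capacity: 2 TB = 16,000,000 Mb; 960.06 items → 960 complete.

960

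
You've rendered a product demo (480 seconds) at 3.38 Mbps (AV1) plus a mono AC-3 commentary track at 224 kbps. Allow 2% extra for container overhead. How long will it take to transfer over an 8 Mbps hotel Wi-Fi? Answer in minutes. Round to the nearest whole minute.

4 minutes

Audio: 224 kbps = 0.224 Mbps.
Total bitrate: 3.604 Mbps.
File: 3.604 Mbps × 480 s = 1729.9 Mb.
With 2% container overhead: ×1.02. → 1764.5 Mb.
At 8 Mbps: 1764.5 / 8 = 220.6 s ≈ 3.68 minutes.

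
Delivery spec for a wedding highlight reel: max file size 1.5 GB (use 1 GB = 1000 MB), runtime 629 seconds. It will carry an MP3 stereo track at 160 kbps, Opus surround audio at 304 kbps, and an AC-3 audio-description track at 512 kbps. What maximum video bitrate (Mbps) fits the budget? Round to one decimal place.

18.1 Mbps

Budget: 1.5 GB = 12000.0 Mb.
Total bitrate budget: 12000.0 Mb / 629 s = 19.078 Mbps.
Audio total: 160 + 304 + 512 = 976 kbps = 0.976 Mbps.
Video: 19.078 − 0.976 = 18.102 Mbps.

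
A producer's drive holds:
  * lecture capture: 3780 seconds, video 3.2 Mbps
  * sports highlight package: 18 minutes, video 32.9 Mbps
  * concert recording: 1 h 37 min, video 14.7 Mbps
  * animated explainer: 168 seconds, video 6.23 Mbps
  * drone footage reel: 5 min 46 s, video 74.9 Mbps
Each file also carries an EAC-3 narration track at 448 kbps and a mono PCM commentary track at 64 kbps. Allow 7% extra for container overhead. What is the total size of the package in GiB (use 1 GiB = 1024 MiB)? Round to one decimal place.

20.7 GiB

Audio total: 448 + 64 = 512 kbps = 0.512 Mbps.
lecture capture: 3.712 Mbps × 3780 s × 1.07 = 15013.6 Mb
sports highlight package: 33.412 Mbps × 1080 s × 1.07 = 38610.9 Mb
concert recording: 15.212 Mbps × 5820 s × 1.07 = 94731.2 Mb
animated explainer: 6.742 Mbps × 168 s × 1.07 = 1211.9 Mb
drone footage reel: 75.412 Mbps × 346 s × 1.07 = 27919.0 Mb
Total: 177486.6 Mb = 22185.8 MB.
= 20.66 GiB.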